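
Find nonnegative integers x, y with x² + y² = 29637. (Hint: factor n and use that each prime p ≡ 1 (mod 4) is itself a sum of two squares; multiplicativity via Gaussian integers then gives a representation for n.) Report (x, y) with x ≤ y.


Step 1: Factor n = 29637 = 3^2 · 37 · 89.
Step 2: Check the mod-4 condition on each prime factor: 3 ≡ 3 (mod 4), exponent 2 (must be even); 37 ≡ 1 (mod 4), exponent 1; 89 ≡ 1 (mod 4), exponent 1.
All primes ≡ 3 (mod 4) appear to even exponent (or don't appear), so by the two-squares theorem n IS expressible as a sum of two squares.
Step 3: Build a representation. Group n = k² · m with k = 3 and m = 37 · 89 = 3293 (a product of primes ≡ 1 (mod 4)); a representation of m scales to one of n via (k·x)² + (k·y)² = k²(x² + y²). Each prime p ≡ 1 (mod 4) is itself a sum of two squares; find a² by testing p − a² for a perfect square:
  37: 37 − 1² = 36 = 6² ⇒ 37 = 1² + 6².
  89: 89 − 1² = 88, 89 − 2² = 85, 89 − 3² = 80, 89 − 4² = 73, 89 − 5² = 64 = 8² ⇒ 89 = 5² + 8².
  Combine using the Brahmagupta–Fibonacci identity (a² + b²)(c² + d²) = (ac − bd)² + (ad + bc)² = (ac + bd)² + (ad − bc)²:
  37 · 89 = 3293: from (1² + 6²)(5² + 8²), take (1·5 − 6·8, 1·8 + 6·5) = (5 − 48, 8 + 30) = (-43, 38); dropping signs (only squares matter) gives (43, 38); check 43² + 38² = 1849 + 1444 = 3293 ✓.
  Scale by k = 3: (3·43, 3·38) = (129, 114).
Step 4: Order so x ≤ y and verify: 114² + 129² = 12996 + 16641 = 29637 = n. ✓

n = 29637 = 114² + 129² (one valid representation with x ≤ y).


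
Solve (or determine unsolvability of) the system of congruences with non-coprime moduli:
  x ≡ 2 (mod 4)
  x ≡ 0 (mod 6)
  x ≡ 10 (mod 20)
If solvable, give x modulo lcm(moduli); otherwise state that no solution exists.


Moduli 4, 6, 20 are not pairwise coprime, so CRT works modulo lcm(m_i) when all pairwise compatibility conditions hold.
Pairwise compatibility: gcd(m_i, m_j) must divide a_i - a_j for every pair.
Merge one congruence at a time:
  Start: x ≡ 2 (mod 4).
  Combine with x ≡ 0 (mod 6): gcd(4, 6) = 2; 0 - 2 = -2, which IS divisible by 2, so compatible.
    Write x = 2 + 4·t and substitute into x ≡ 0 (mod 6): 4·t ≡ 0 − 2 = -2 (mod 6).
    Divide the congruence (and modulus) by g = 2: 2·t ≡ -1 (mod 3).
    Reduce coefficients mod 3: 2·t ≡ 2 (mod 3).
    The inverse of 2 mod 3 is 2 (since 2·2 = 4 = 1·3 + 1), so t ≡ 2·2 = 4 ≡ 1 (mod 3).
    Then x = 2 + 4·1 = 6, valid modulo lcm(4, 6) = 12: x ≡ 6 (mod 12).
  Combine with x ≡ 10 (mod 20): gcd(12, 20) = 4; 10 - 6 = 4, which IS divisible by 4, so compatible.
    Write x = 6 + 12·t and substitute into x ≡ 10 (mod 20): 12·t ≡ 10 − 6 = 4 (mod 20).
    Divide the congruence (and modulus) by g = 4: 3·t ≡ 1 (mod 5).
    The inverse of 3 mod 5 is 2 (since 3·2 = 6 = 1·5 + 1), so t ≡ 2·1 = 2 ≡ 2 (mod 5).
    Then x = 6 + 12·2 = 30, valid modulo lcm(12, 20) = 60: x ≡ 30 (mod 60).
Verify: 30 mod 4 = 2, 30 mod 6 = 0, 30 mod 20 = 10.

x ≡ 30 (mod 60).


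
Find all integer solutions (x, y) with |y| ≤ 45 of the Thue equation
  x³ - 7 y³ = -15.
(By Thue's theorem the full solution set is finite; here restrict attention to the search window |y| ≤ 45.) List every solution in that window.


The equation is x³ - 7y³ = -15. For fixed y, x³ = 7·y³ − 15, so a solution requires the RHS to be a perfect cube.
Strategy: iterate y from -45 to 45, compute RHS = 7·y³ − 15, and check whether it is a (positive or negative) perfect cube.
Check small values of y:
  y = 0: RHS = -15 is not a perfect cube.
  y = 1: RHS = -8 = (-2)³ ⇒ x = -2 works.
  y = -1: RHS = -22 is not a perfect cube.
  y = 2: RHS = 41 is not a perfect cube.
  y = -2: RHS = -71 is not a perfect cube.
  y = 3: RHS = 174 is not a perfect cube.
  y = -3: RHS = -204 is not a perfect cube.
Continuing, at y = -23: RHS = -85184 = (-44)³ ⇒ x = -44 works.
Searching the remaining y in |y| ≤ 45 finds no further solutions.
Collected solutions: (-2, 1), (-44, -23).

Solutions (with |y| ≤ 45): (-2, 1), (-44, -23).


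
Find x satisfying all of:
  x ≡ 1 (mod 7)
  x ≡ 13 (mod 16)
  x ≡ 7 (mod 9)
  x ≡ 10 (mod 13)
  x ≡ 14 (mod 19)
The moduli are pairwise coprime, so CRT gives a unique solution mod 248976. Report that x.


Product of moduli M = 7 · 16 · 9 · 13 · 19 = 248976.
Merge one congruence at a time:
  Start: x ≡ 1 (mod 7).
  Combine with x ≡ 13 (mod 16); new modulus lcm = 112.
    Write x = 1 + 7·t and substitute into x ≡ 13 (mod 16): 7·t ≡ 13 − 1 = 12 (mod 16).
    The inverse of 7 mod 16 is 7 (since 7·7 = 49 = 3·16 + 1), so t ≡ 7·12 = 84 ≡ 4 (mod 16).
    Then x = 1 + 7·4 = 29, valid modulo lcm(7, 16) = 112: x ≡ 29 (mod 112).
  Combine with x ≡ 7 (mod 9); new modulus lcm = 1008.
    Write x = 29 + 112·t and substitute into x ≡ 7 (mod 9): 112·t ≡ 7 − 29 = -22 (mod 9).
    Reduce coefficients mod 9: 4·t ≡ 5 (mod 9).
    The inverse of 4 mod 9 is 7 (since 4·7 = 28 = 3·9 + 1), so t ≡ 7·5 = 35 ≡ 8 (mod 9).
    Then x = 29 + 112·8 = 925, valid modulo lcm(112, 9) = 1008: x ≡ 925 (mod 1008).
  Combine with x ≡ 10 (mod 13); new modulus lcm = 13104.
    Write x = 925 + 1008·t and substitute into x ≡ 10 (mod 13): 1008·t ≡ 10 − 925 = -915 (mod 13).
    Reduce coefficients mod 13: 7·t ≡ 8 (mod 13).
    The inverse of 7 mod 13 is 2 (since 7·2 = 14 = 1·13 + 1), so t ≡ 2·8 = 16 ≡ 3 (mod 13).
    Then x = 925 + 1008·3 = 3949, valid modulo lcm(1008, 13) = 13104: x ≡ 3949 (mod 13104).
  Combine with x ≡ 14 (mod 19); new modulus lcm = 248976.
    Write x = 3949 + 13104·t and substitute into x ≡ 14 (mod 19): 13104·t ≡ 14 − 3949 = -3935 (mod 19).
    Reduce coefficients mod 19: 13·t ≡ 17 (mod 19).
    The inverse of 13 mod 19 is 3 (since 13·3 = 39 = 2·19 + 1), so t ≡ 3·17 = 51 ≡ 13 (mod 19).
    Then x = 3949 + 13104·13 = 174301, valid modulo lcm(13104, 19) = 248976: x ≡ 174301 (mod 248976).
Verify against each original: 174301 mod 7 = 1, 174301 mod 16 = 13, 174301 mod 9 = 7, 174301 mod 13 = 10, 174301 mod 19 = 14.

x ≡ 174301 (mod 248976).


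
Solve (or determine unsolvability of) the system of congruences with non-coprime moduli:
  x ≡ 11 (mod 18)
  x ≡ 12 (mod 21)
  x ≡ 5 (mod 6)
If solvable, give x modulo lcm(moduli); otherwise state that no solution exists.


Moduli 18, 21, 6 are not pairwise coprime, so CRT works modulo lcm(m_i) when all pairwise compatibility conditions hold.
Pairwise compatibility: gcd(m_i, m_j) must divide a_i - a_j for every pair.
Merge one congruence at a time:
  Start: x ≡ 11 (mod 18).
  Combine with x ≡ 12 (mod 21): gcd(18, 21) = 3, and 12 - 11 = 1 is NOT divisible by 3.
    ⇒ system is inconsistent (no integer solution).

No solution (the system is inconsistent).


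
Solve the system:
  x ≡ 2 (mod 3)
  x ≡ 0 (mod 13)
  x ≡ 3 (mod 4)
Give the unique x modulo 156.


Moduli 3, 13, 4 are pairwise coprime; by CRT there is a unique solution modulo M = 3 · 13 · 4 = 156.
Solve pairwise, accumulating the modulus:
  Start with x ≡ 2 (mod 3).
  Combine with x ≡ 0 (mod 13): since gcd(3, 13) = 1, we get a unique residue mod 39.
    Write x = 2 + 3·t and substitute into x ≡ 0 (mod 13): 3·t ≡ 0 − 2 = -2 (mod 13).
    Reduce coefficients mod 13: 3·t ≡ 11 (mod 13).
    The inverse of 3 mod 13 is 9 (since 3·9 = 27 = 2·13 + 1), so t ≡ 9·11 = 99 ≡ 8 (mod 13).
    Then x = 2 + 3·8 = 26, valid modulo lcm(3, 13) = 39: x ≡ 26 (mod 39).
  Combine with x ≡ 3 (mod 4): since gcd(39, 4) = 1, we get a unique residue mod 156.
    Write x = 26 + 39·t and substitute into x ≡ 3 (mod 4): 39·t ≡ 3 − 26 = -23 (mod 4).
    Reduce coefficients mod 4: 3·t ≡ 1 (mod 4).
    The inverse of 3 mod 4 is 3 (since 3·3 = 9 = 2·4 + 1), so t ≡ 3·1 = 3 ≡ 3 (mod 4).
    Then x = 26 + 39·3 = 143, valid modulo lcm(39, 4) = 156: x ≡ 143 (mod 156).
Verify: 143 mod 3 = 2 ✓, 143 mod 13 = 0 ✓, 143 mod 4 = 3 ✓.

x ≡ 143 (mod 156).


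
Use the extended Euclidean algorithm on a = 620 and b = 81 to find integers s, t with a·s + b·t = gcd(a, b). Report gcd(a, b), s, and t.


Euclidean algorithm on (620, 81) — divide until remainder is 0:
  620 = 7 · 81 + 53
  81 = 1 · 53 + 28
  53 = 1 · 28 + 25
  28 = 1 · 25 + 3
  25 = 8 · 3 + 1
  3 = 3 · 1 + 0
gcd(620, 81) = 1.
Track Bezout coefficients alongside the remainders: start with r₀ = 620 = a·1 + b·0 (s = 1, t = 0) and r₁ = 81 = a·0 + b·1 (s = 0, t = 1); each new remainder r_{k+1} = r_{k-1} − q_k·r_k inherits s_{k+1} = s_{k-1} − q_k·s_k, t_{k+1} = t_{k-1} − q_k·t_k, so r_k = a·s_k + b·t_k at every step:
  q = 7: r = 53, s = 1 − 7·0 = 1, t = 0 − 7·1 = -7  (check: 620·1 + 81·(-7) = 53)
  q = 1: r = 28, s = 0 − 1·1 = -1, t = 1 − 1·(-7) = 8  (check: 620·(-1) + 81·8 = 28)
  q = 1: r = 25, s = 1 − 1·(-1) = 2, t = -7 − 1·8 = -15  (check: 620·2 + 81·(-15) = 25)
  q = 1: r = 3, s = -1 − 1·2 = -3, t = 8 − 1·(-15) = 23  (check: 620·(-3) + 81·23 = 3)
  q = 8: r = 1, s = 2 − 8·(-3) = 26, t = -15 − 8·23 = -199  (check: 620·26 + 81·(-199) = 1)
The row with r = 1 (the gcd) gives the Bezout coefficients s = 26, t = -199.
Result: 620 · (26) + 81 · (-199) = 1.

gcd(620, 81) = 1; s = 26, t = -199 (check: 620·26 + 81·(-199) = 1).


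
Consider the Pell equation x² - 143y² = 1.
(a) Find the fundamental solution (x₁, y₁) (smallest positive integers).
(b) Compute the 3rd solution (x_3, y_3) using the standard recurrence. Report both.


Step 1: Find the fundamental solution (x₁, y₁) of x² - 143y² = 1.
  Expand √143 as a continued fraction. a₀ = ⌊√143⌋ = 11; iterate m_{k+1} = d_k·a_k − m_k, d_{k+1} = (143 − m_{k+1}²)/d_k, a_{k+1} = ⌊(a₀ + m_{k+1})/d_{k+1}⌋ (starting m₀ = 0, d₀ = 1), with convergents p_k = a_k·p_{k-1} + p_{k-2}, q_k = a_k·q_{k-1} + q_{k-2} (p₋₁ = 1, q₋₁ = 0):
  k = 0: a₀ = 11; p₀/q₀ = 11/1; p₀² − 143·q₀² = 121 − 143 = -22.
  k = 1: m = 11, d = 22, a = ⌊(11 + 11)/22⌋ = 1; p/q = (1·11 + 1)/(1·1 + 0) = 12/1; p² − 143·q² = 144 − 143 = 1.
  The first convergent with p² − 143·q² = 1 gives the fundamental solution (x₁, y₁) = (12, 1).
Step 2: Apply the recurrence (x_{n+1}, y_{n+1}) = (x₁x_n + 143y₁y_n, x₁y_n + y₁x_n) repeatedly.
  From (x_1, y_1) = (12, 1): x_2 = 12·12 + 143·1·1 = 287; y_2 = 12·1 + 1·12 = 24.
  From (x_2, y_2) = (287, 24): x_3 = 12·287 + 143·1·24 = 6876; y_3 = 12·24 + 1·287 = 575.
Step 3: Verify x_3² - 143·y_3² = 47279376 - 47279375 = 1 (should be 1). ✓

(x_1, y_1) = (12, 1); (x_3, y_3) = (6876, 575).


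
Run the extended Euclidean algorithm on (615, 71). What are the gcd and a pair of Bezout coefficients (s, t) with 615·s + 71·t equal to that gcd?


Euclidean algorithm on (615, 71) — divide until remainder is 0:
  615 = 8 · 71 + 47
  71 = 1 · 47 + 24
  47 = 1 · 24 + 23
  24 = 1 · 23 + 1
  23 = 23 · 1 + 0
gcd(615, 71) = 1.
Track Bezout coefficients alongside the remainders: start with r₀ = 615 = a·1 + b·0 (s = 1, t = 0) and r₁ = 71 = a·0 + b·1 (s = 0, t = 1); each new remainder r_{k+1} = r_{k-1} − q_k·r_k inherits s_{k+1} = s_{k-1} − q_k·s_k, t_{k+1} = t_{k-1} − q_k·t_k, so r_k = a·s_k + b·t_k at every step:
  q = 8: r = 47, s = 1 − 8·0 = 1, t = 0 − 8·1 = -8  (check: 615·1 + 71·(-8) = 47)
  q = 1: r = 24, s = 0 − 1·1 = -1, t = 1 − 1·(-8) = 9  (check: 615·(-1) + 71·9 = 24)
  q = 1: r = 23, s = 1 − 1·(-1) = 2, t = -8 − 1·9 = -17  (check: 615·2 + 71·(-17) = 23)
  q = 1: r = 1, s = -1 − 1·2 = -3, t = 9 − 1·(-17) = 26  (check: 615·(-3) + 71·26 = 1)
The row with r = 1 (the gcd) gives the Bezout coefficients s = -3, t = 26.
Result: 615 · (-3) + 71 · (26) = 1.

gcd(615, 71) = 1; s = -3, t = 26 (check: 615·(-3) + 71·26 = 1).


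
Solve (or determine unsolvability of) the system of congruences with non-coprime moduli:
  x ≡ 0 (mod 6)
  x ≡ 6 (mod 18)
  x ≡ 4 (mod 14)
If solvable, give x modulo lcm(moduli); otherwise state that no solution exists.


Moduli 6, 18, 14 are not pairwise coprime, so CRT works modulo lcm(m_i) when all pairwise compatibility conditions hold.
Pairwise compatibility: gcd(m_i, m_j) must divide a_i - a_j for every pair.
Merge one congruence at a time:
  Start: x ≡ 0 (mod 6).
  Combine with x ≡ 6 (mod 18): gcd(6, 18) = 6; 6 - 0 = 6, which IS divisible by 6, so compatible.
    Write x = 0 + 6·t and substitute into x ≡ 6 (mod 18): 6·t ≡ 6 − 0 = 6 (mod 18).
    Divide the congruence (and modulus) by g = 6: 1·t ≡ 1 (mod 3).
    So t ≡ 1 (mod 3).
    Then x = 0 + 6·1 = 6, valid modulo lcm(6, 18) = 18: x ≡ 6 (mod 18).
  Combine with x ≡ 4 (mod 14): gcd(18, 14) = 2; 4 - 6 = -2, which IS divisible by 2, so compatible.
    Write x = 6 + 18·t and substitute into x ≡ 4 (mod 14): 18·t ≡ 4 − 6 = -2 (mod 14).
    Divide the congruence (and modulus) by g = 2: 9·t ≡ -1 (mod 7).
    Reduce coefficients mod 7: 2·t ≡ 6 (mod 7).
    The inverse of 2 mod 7 is 4 (since 2·4 = 8 = 1·7 + 1), so t ≡ 4·6 = 24 ≡ 3 (mod 7).
    Then x = 6 + 18·3 = 60, valid modulo lcm(18, 14) = 126: x ≡ 60 (mod 126).
Verify: 60 mod 6 = 0, 60 mod 18 = 6, 60 mod 14 = 4.

x ≡ 60 (mod 126).


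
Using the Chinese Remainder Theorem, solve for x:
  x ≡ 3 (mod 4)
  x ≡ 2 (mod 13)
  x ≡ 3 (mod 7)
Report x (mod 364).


Moduli 4, 13, 7 are pairwise coprime; by CRT there is a unique solution modulo M = 4 · 13 · 7 = 364.
Solve pairwise, accumulating the modulus:
  Start with x ≡ 3 (mod 4).
  Combine with x ≡ 2 (mod 13): since gcd(4, 13) = 1, we get a unique residue mod 52.
    Write x = 3 + 4·t and substitute into x ≡ 2 (mod 13): 4·t ≡ 2 − 3 = -1 (mod 13).
    Reduce coefficients mod 13: 4·t ≡ 12 (mod 13).
    The inverse of 4 mod 13 is 10 (since 4·10 = 40 = 3·13 + 1), so t ≡ 10·12 = 120 ≡ 3 (mod 13).
    Then x = 3 + 4·3 = 15, valid modulo lcm(4, 13) = 52: x ≡ 15 (mod 52).
  Combine with x ≡ 3 (mod 7): since gcd(52, 7) = 1, we get a unique residue mod 364.
    Write x = 15 + 52·t and substitute into x ≡ 3 (mod 7): 52·t ≡ 3 − 15 = -12 (mod 7).
    Reduce coefficients mod 7: 3·t ≡ 2 (mod 7).
    The inverse of 3 mod 7 is 5 (since 3·5 = 15 = 2·7 + 1), so t ≡ 5·2 = 10 ≡ 3 (mod 7).
    Then x = 15 + 52·3 = 171, valid modulo lcm(52, 7) = 364: x ≡ 171 (mod 364).
Verify: 171 mod 4 = 3 ✓, 171 mod 13 = 2 ✓, 171 mod 7 = 3 ✓.

x ≡ 171 (mod 364).


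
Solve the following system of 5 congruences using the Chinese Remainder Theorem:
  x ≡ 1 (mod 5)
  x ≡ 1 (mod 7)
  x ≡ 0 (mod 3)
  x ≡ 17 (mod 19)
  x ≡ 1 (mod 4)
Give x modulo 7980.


Product of moduli M = 5 · 7 · 3 · 19 · 4 = 7980.
Merge one congruence at a time:
  Start: x ≡ 1 (mod 5).
  Combine with x ≡ 1 (mod 7); new modulus lcm = 35.
    Write x = 1 + 5·t and substitute into x ≡ 1 (mod 7): 5·t ≡ 1 − 1 = 0 (mod 7).
    The inverse of 5 mod 7 is 3 (since 5·3 = 15 = 2·7 + 1), so t ≡ 3·0 = 0 ≡ 0 (mod 7).
    Then x = 1 + 5·0 = 1, valid modulo lcm(5, 7) = 35: x ≡ 1 (mod 35).
  Combine with x ≡ 0 (mod 3); new modulus lcm = 105.
    Write x = 1 + 35·t and substitute into x ≡ 0 (mod 3): 35·t ≡ 0 − 1 = -1 (mod 3).
    Reduce coefficients mod 3: 2·t ≡ 2 (mod 3).
    The inverse of 2 mod 3 is 2 (since 2·2 = 4 = 1·3 + 1), so t ≡ 2·2 = 4 ≡ 1 (mod 3).
    Then x = 1 + 35·1 = 36, valid modulo lcm(35, 3) = 105: x ≡ 36 (mod 105).
  Combine with x ≡ 17 (mod 19); new modulus lcm = 1995.
    Write x = 36 + 105·t and substitute into x ≡ 17 (mod 19): 105·t ≡ 17 − 36 = -19 (mod 19).
    Reduce coefficients mod 19: 10·t ≡ 0 (mod 19).
    The inverse of 10 mod 19 is 2 (since 10·2 = 20 = 1·19 + 1), so t ≡ 2·0 = 0 ≡ 0 (mod 19).
    Then x = 36 + 105·0 = 36, valid modulo lcm(105, 19) = 1995: x ≡ 36 (mod 1995).
  Combine with x ≡ 1 (mod 4); new modulus lcm = 7980.
    Write x = 36 + 1995·t and substitute into x ≡ 1 (mod 4): 1995·t ≡ 1 − 36 = -35 (mod 4).
    Reduce coefficients mod 4: 3·t ≡ 1 (mod 4).
    The inverse of 3 mod 4 is 3 (since 3·3 = 9 = 2·4 + 1), so t ≡ 3·1 = 3 ≡ 3 (mod 4).
    Then x = 36 + 1995·3 = 6021, valid modulo lcm(1995, 4) = 7980: x ≡ 6021 (mod 7980).
Verify against each original: 6021 mod 5 = 1, 6021 mod 7 = 1, 6021 mod 3 = 0, 6021 mod 19 = 17, 6021 mod 4 = 1.

x ≡ 6021 (mod 7980).


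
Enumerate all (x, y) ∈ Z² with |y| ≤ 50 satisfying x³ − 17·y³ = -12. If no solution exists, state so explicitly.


The equation is x³ - 17y³ = -12. For fixed y, x³ = 17·y³ − 12, so a solution requires the RHS to be a perfect cube.
Strategy: iterate y from -50 to 50, compute RHS = 17·y³ − 12, and check whether it is a (positive or negative) perfect cube.
Check small values of y:
  y = 0: RHS = -12 is not a perfect cube.
  y = 1: RHS = 5 is not a perfect cube.
  y = -1: RHS = -29 is not a perfect cube.
  y = 2: RHS = 124 is not a perfect cube.
  y = -2: RHS = -148 is not a perfect cube.
  y = 3: RHS = 447 is not a perfect cube.
  y = -3: RHS = -471 is not a perfect cube.
Continuing the search up to |y| = 50 finds no solutions either.
No (x, y) in the scanned range satisfies the equation.

No integer solutions with |y| ≤ 50.


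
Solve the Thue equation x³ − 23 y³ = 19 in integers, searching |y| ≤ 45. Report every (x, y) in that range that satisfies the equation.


The equation is x³ - 23y³ = 19. For fixed y, x³ = 23·y³ + 19, so a solution requires the RHS to be a perfect cube.
Strategy: iterate y from -45 to 45, compute RHS = 23·y³ + 19, and check whether it is a (positive or negative) perfect cube.
Check small values of y:
  y = 0: RHS = 19 is not a perfect cube.
  y = 1: RHS = 42 is not a perfect cube.
  y = -1: RHS = -4 is not a perfect cube.
  y = 2: RHS = 203 is not a perfect cube.
  y = -2: RHS = -165 is not a perfect cube.
  y = 3: RHS = 640 is not a perfect cube.
  y = -3: RHS = -602 is not a perfect cube.
Continuing the search up to |y| = 45 finds no solutions either.
No (x, y) in the scanned range satisfies the equation.

No integer solutions with |y| ≤ 45.


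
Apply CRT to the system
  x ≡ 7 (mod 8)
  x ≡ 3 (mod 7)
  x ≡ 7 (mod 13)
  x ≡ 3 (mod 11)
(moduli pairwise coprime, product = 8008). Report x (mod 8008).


Product of moduli M = 8 · 7 · 13 · 11 = 8008.
Merge one congruence at a time:
  Start: x ≡ 7 (mod 8).
  Combine with x ≡ 3 (mod 7); new modulus lcm = 56.
    Write x = 7 + 8·t and substitute into x ≡ 3 (mod 7): 8·t ≡ 3 − 7 = -4 (mod 7).
    Reduce coefficients mod 7: 1·t ≡ 3 (mod 7).
    So t ≡ 3 (mod 7).
    Then x = 7 + 8·3 = 31, valid modulo lcm(8, 7) = 56: x ≡ 31 (mod 56).
  Combine with x ≡ 7 (mod 13); new modulus lcm = 728.
    Write x = 31 + 56·t and substitute into x ≡ 7 (mod 13): 56·t ≡ 7 − 31 = -24 (mod 13).
    Reduce coefficients mod 13: 4·t ≡ 2 (mod 13).
    The inverse of 4 mod 13 is 10 (since 4·10 = 40 = 3·13 + 1), so t ≡ 10·2 = 20 ≡ 7 (mod 13).
    Then x = 31 + 56·7 = 423, valid modulo lcm(56, 13) = 728: x ≡ 423 (mod 728).
  Combine with x ≡ 3 (mod 11); new modulus lcm = 8008.
    Write x = 423 + 728·t and substitute into x ≡ 3 (mod 11): 728·t ≡ 3 − 423 = -420 (mod 11).
    Reduce coefficients mod 11: 2·t ≡ 9 (mod 11).
    The inverse of 2 mod 11 is 6 (since 2·6 = 12 = 1·11 + 1), so t ≡ 6·9 = 54 ≡ 10 (mod 11).
    Then x = 423 + 728·10 = 7703, valid modulo lcm(728, 11) = 8008: x ≡ 7703 (mod 8008).
Verify against each original: 7703 mod 8 = 7, 7703 mod 7 = 3, 7703 mod 13 = 7, 7703 mod 11 = 3.

x ≡ 7703 (mod 8008).


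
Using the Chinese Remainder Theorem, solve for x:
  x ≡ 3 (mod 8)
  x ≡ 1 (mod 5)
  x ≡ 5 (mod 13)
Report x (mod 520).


Moduli 8, 5, 13 are pairwise coprime; by CRT there is a unique solution modulo M = 8 · 5 · 13 = 520.
Solve pairwise, accumulating the modulus:
  Start with x ≡ 3 (mod 8).
  Combine with x ≡ 1 (mod 5): since gcd(8, 5) = 1, we get a unique residue mod 40.
    Write x = 3 + 8·t and substitute into x ≡ 1 (mod 5): 8·t ≡ 1 − 3 = -2 (mod 5).
    Reduce coefficients mod 5: 3·t ≡ 3 (mod 5).
    The inverse of 3 mod 5 is 2 (since 3·2 = 6 = 1·5 + 1), so t ≡ 2·3 = 6 ≡ 1 (mod 5).
    Then x = 3 + 8·1 = 11, valid modulo lcm(8, 5) = 40: x ≡ 11 (mod 40).
  Combine with x ≡ 5 (mod 13): since gcd(40, 13) = 1, we get a unique residue mod 520.
    Write x = 11 + 40·t and substitute into x ≡ 5 (mod 13): 40·t ≡ 5 − 11 = -6 (mod 13).
    Reduce coefficients mod 13: 1·t ≡ 7 (mod 13).
    So t ≡ 7 (mod 13).
    Then x = 11 + 40·7 = 291, valid modulo lcm(40, 13) = 520: x ≡ 291 (mod 520).
Verify: 291 mod 8 = 3 ✓, 291 mod 5 = 1 ✓, 291 mod 13 = 5 ✓.

x ≡ 291 (mod 520).


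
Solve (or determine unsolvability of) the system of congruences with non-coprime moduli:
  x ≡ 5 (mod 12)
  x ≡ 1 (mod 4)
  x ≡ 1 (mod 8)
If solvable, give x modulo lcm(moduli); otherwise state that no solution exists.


Moduli 12, 4, 8 are not pairwise coprime, so CRT works modulo lcm(m_i) when all pairwise compatibility conditions hold.
Pairwise compatibility: gcd(m_i, m_j) must divide a_i - a_j for every pair.
Merge one congruence at a time:
  Start: x ≡ 5 (mod 12).
  Combine with x ≡ 1 (mod 4): gcd(12, 4) = 4; 1 - 5 = -4, which IS divisible by 4, so compatible.
    Write x = 5 + 12·t and substitute into x ≡ 1 (mod 4): 12·t ≡ 1 − 5 = -4 (mod 4).
    Divide the congruence (and modulus) by g = 4: 3·t ≡ -1 (mod 1).
    Modulo 1 every t works; take t = 0.
    Then x = 5 + 12·0 = 5, valid modulo lcm(12, 4) = 12: x ≡ 5 (mod 12).
  Combine with x ≡ 1 (mod 8): gcd(12, 8) = 4; 1 - 5 = -4, which IS divisible by 4, so compatible.
    Write x = 5 + 12·t and substitute into x ≡ 1 (mod 8): 12·t ≡ 1 − 5 = -4 (mod 8).
    Divide the congruence (and modulus) by g = 4: 3·t ≡ -1 (mod 2).
    Reduce coefficients mod 2: 1·t ≡ 1 (mod 2).
    So t ≡ 1 (mod 2).
    Then x = 5 + 12·1 = 17, valid modulo lcm(12, 8) = 24: x ≡ 17 (mod 24).
Verify: 17 mod 12 = 5, 17 mod 4 = 1, 17 mod 8 = 1.

x ≡ 17 (mod 24).


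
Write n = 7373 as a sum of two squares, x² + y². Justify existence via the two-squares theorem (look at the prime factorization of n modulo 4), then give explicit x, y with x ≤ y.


Step 1: Factor n = 7373 = 73 · 101.
Step 2: Check the mod-4 condition on each prime factor: 73 ≡ 1 (mod 4), exponent 1; 101 ≡ 1 (mod 4), exponent 1.
All primes ≡ 3 (mod 4) appear to even exponent (or don't appear), so by the two-squares theorem n IS expressible as a sum of two squares.
Step 3: Build a representation. Here n = 73 · 101 is a product of primes ≡ 1 (mod 4). Each prime p ≡ 1 (mod 4) is itself a sum of two squares; find a² by testing p − a² for a perfect square:
  73: 73 − 1² = 72, 73 − 2² = 69, 73 − 3² = 64 = 8² ⇒ 73 = 3² + 8².
  101: 101 − 1² = 100 = 10² ⇒ 101 = 1² + 10².
  Combine using the Brahmagupta–Fibonacci identity (a² + b²)(c² + d²) = (ac − bd)² + (ad + bc)² = (ac + bd)² + (ad − bc)²:
  73 · 101 = 7373: from (3² + 8²)(1² + 10²), take (3·1 − 8·10, 3·10 + 8·1) = (3 − 80, 30 + 8) = (-77, 38); dropping signs (only squares matter) gives (77, 38); check 77² + 38² = 5929 + 1444 = 7373 ✓.
Step 4: Order so x ≤ y and verify: 38² + 77² = 1444 + 5929 = 7373 = n. ✓

n = 7373 = 38² + 77² (one valid representation with x ≤ y).


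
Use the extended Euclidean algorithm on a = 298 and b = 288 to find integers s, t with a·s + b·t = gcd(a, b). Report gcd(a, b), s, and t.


Euclidean algorithm on (298, 288) — divide until remainder is 0:
  298 = 1 · 288 + 10
  288 = 28 · 10 + 8
  10 = 1 · 8 + 2
  8 = 4 · 2 + 0
gcd(298, 288) = 2.
Track Bezout coefficients alongside the remainders: start with r₀ = 298 = a·1 + b·0 (s = 1, t = 0) and r₁ = 288 = a·0 + b·1 (s = 0, t = 1); each new remainder r_{k+1} = r_{k-1} − q_k·r_k inherits s_{k+1} = s_{k-1} − q_k·s_k, t_{k+1} = t_{k-1} − q_k·t_k, so r_k = a·s_k + b·t_k at every step:
  q = 1: r = 10, s = 1 − 1·0 = 1, t = 0 − 1·1 = -1  (check: 298·1 + 288·(-1) = 10)
  q = 28: r = 8, s = 0 − 28·1 = -28, t = 1 − 28·(-1) = 29  (check: 298·(-28) + 288·29 = 8)
  q = 1: r = 2, s = 1 − 1·(-28) = 29, t = -1 − 1·29 = -30  (check: 298·29 + 288·(-30) = 2)
The row with r = 2 (the gcd) gives the Bezout coefficients s = 29, t = -30.
Result: 298 · (29) + 288 · (-30) = 2.

gcd(298, 288) = 2; s = 29, t = -30 (check: 298·29 + 288·(-30) = 2).


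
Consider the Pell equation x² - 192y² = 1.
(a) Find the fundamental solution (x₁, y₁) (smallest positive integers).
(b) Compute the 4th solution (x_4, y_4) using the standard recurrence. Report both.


Step 1: Find the fundamental solution (x₁, y₁) of x² - 192y² = 1.
  Expand √192 as a continued fraction. a₀ = ⌊√192⌋ = 13; iterate m_{k+1} = d_k·a_k − m_k, d_{k+1} = (192 − m_{k+1}²)/d_k, a_{k+1} = ⌊(a₀ + m_{k+1})/d_{k+1}⌋ (starting m₀ = 0, d₀ = 1), with convergents p_k = a_k·p_{k-1} + p_{k-2}, q_k = a_k·q_{k-1} + q_{k-2} (p₋₁ = 1, q₋₁ = 0):
  k = 0: a₀ = 13; p₀/q₀ = 13/1; p₀² − 192·q₀² = 169 − 192 = -23.
  k = 1: m = 13, d = 23, a = ⌊(13 + 13)/23⌋ = 1; p/q = (1·13 + 1)/(1·1 + 0) = 14/1; p² − 192·q² = 196 − 192 = 4.
  k = 2: m = 10, d = 4, a = ⌊(13 + 10)/4⌋ = 5; p/q = (5·14 + 13)/(5·1 + 1) = 83/6; p² − 192·q² = 6889 − 6912 = -23.
  k = 3: m = 10, d = 23, a = ⌊(13 + 10)/23⌋ = 1; p/q = (1·83 + 14)/(1·6 + 1) = 97/7; p² − 192·q² = 9409 − 9408 = 1.
  The first convergent with p² − 192·q² = 1 gives the fundamental solution (x₁, y₁) = (97, 7).
Step 2: Apply the recurrence (x_{n+1}, y_{n+1}) = (x₁x_n + 192y₁y_n, x₁y_n + y₁x_n) repeatedly.
  From (x_1, y_1) = (97, 7): x_2 = 97·97 + 192·7·7 = 18817; y_2 = 97·7 + 7·97 = 1358.
  From (x_2, y_2) = (18817, 1358): x_3 = 97·18817 + 192·7·1358 = 3650401; y_3 = 97·1358 + 7·18817 = 263445.
  From (x_3, y_3) = (3650401, 263445): x_4 = 97·3650401 + 192·7·263445 = 708158977; y_4 = 97·263445 + 7·3650401 = 51106972.
Step 3: Verify x_4² - 192·y_4² = 501489136705686529 - 501489136705686528 = 1 (should be 1). ✓

(x_1, y_1) = (97, 7); (x_4, y_4) = (708158977, 51106972).


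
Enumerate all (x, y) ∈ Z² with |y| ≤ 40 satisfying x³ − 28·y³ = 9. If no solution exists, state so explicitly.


The equation is x³ - 28y³ = 9. For fixed y, x³ = 28·y³ + 9, so a solution requires the RHS to be a perfect cube.
Strategy: iterate y from -40 to 40, compute RHS = 28·y³ + 9, and check whether it is a (positive or negative) perfect cube.
Check small values of y:
  y = 0: RHS = 9 is not a perfect cube.
  y = 1: RHS = 37 is not a perfect cube.
  y = -1: RHS = -19 is not a perfect cube.
  y = 2: RHS = 233 is not a perfect cube.
  y = -2: RHS = -215 is not a perfect cube.
  y = 3: RHS = 765 is not a perfect cube.
  y = -3: RHS = -747 is not a perfect cube.
Continuing the search up to |y| = 40 finds no solutions either.
No (x, y) in the scanned range satisfies the equation.

No integer solutions with |y| ≤ 40.


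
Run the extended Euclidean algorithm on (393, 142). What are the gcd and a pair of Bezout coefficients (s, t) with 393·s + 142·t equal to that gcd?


Euclidean algorithm on (393, 142) — divide until remainder is 0:
  393 = 2 · 142 + 109
  142 = 1 · 109 + 33
  109 = 3 · 33 + 10
  33 = 3 · 10 + 3
  10 = 3 · 3 + 1
  3 = 3 · 1 + 0
gcd(393, 142) = 1.
Track Bezout coefficients alongside the remainders: start with r₀ = 393 = a·1 + b·0 (s = 1, t = 0) and r₁ = 142 = a·0 + b·1 (s = 0, t = 1); each new remainder r_{k+1} = r_{k-1} − q_k·r_k inherits s_{k+1} = s_{k-1} − q_k·s_k, t_{k+1} = t_{k-1} − q_k·t_k, so r_k = a·s_k + b·t_k at every step:
  q = 2: r = 109, s = 1 − 2·0 = 1, t = 0 − 2·1 = -2  (check: 393·1 + 142·(-2) = 109)
  q = 1: r = 33, s = 0 − 1·1 = -1, t = 1 − 1·(-2) = 3  (check: 393·(-1) + 142·3 = 33)
  q = 3: r = 10, s = 1 − 3·(-1) = 4, t = -2 − 3·3 = -11  (check: 393·4 + 142·(-11) = 10)
  q = 3: r = 3, s = -1 − 3·4 = -13, t = 3 − 3·(-11) = 36  (check: 393·(-13) + 142·36 = 3)
  q = 3: r = 1, s = 4 − 3·(-13) = 43, t = -11 − 3·36 = -119  (check: 393·43 + 142·(-119) = 1)
The row with r = 1 (the gcd) gives the Bezout coefficients s = 43, t = -119.
Result: 393 · (43) + 142 · (-119) = 1.

gcd(393, 142) = 1; s = 43, t = -119 (check: 393·43 + 142·(-119) = 1).


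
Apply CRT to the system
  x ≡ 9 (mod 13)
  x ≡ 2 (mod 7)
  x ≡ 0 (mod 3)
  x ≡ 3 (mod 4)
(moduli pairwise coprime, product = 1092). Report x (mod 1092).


Product of moduli M = 13 · 7 · 3 · 4 = 1092.
Merge one congruence at a time:
  Start: x ≡ 9 (mod 13).
  Combine with x ≡ 2 (mod 7); new modulus lcm = 91.
    Write x = 9 + 13·t and substitute into x ≡ 2 (mod 7): 13·t ≡ 2 − 9 = -7 (mod 7).
    Reduce coefficients mod 7: 6·t ≡ 0 (mod 7).
    The inverse of 6 mod 7 is 6 (since 6·6 = 36 = 5·7 + 1), so t ≡ 6·0 = 0 ≡ 0 (mod 7).
    Then x = 9 + 13·0 = 9, valid modulo lcm(13, 7) = 91: x ≡ 9 (mod 91).
  Combine with x ≡ 0 (mod 3); new modulus lcm = 273.
    Write x = 9 + 91·t and substitute into x ≡ 0 (mod 3): 91·t ≡ 0 − 9 = -9 (mod 3).
    Reduce coefficients mod 3: 1·t ≡ 0 (mod 3).
    So t ≡ 0 (mod 3).
    Then x = 9 + 91·0 = 9, valid modulo lcm(91, 3) = 273: x ≡ 9 (mod 273).
  Combine with x ≡ 3 (mod 4); new modulus lcm = 1092.
    Write x = 9 + 273·t and substitute into x ≡ 3 (mod 4): 273·t ≡ 3 − 9 = -6 (mod 4).
    Reduce coefficients mod 4: 1·t ≡ 2 (mod 4).
    So t ≡ 2 (mod 4).
    Then x = 9 + 273·2 = 555, valid modulo lcm(273, 4) = 1092: x ≡ 555 (mod 1092).
Verify against each original: 555 mod 13 = 9, 555 mod 7 = 2, 555 mod 3 = 0, 555 mod 4 = 3.

x ≡ 555 (mod 1092).


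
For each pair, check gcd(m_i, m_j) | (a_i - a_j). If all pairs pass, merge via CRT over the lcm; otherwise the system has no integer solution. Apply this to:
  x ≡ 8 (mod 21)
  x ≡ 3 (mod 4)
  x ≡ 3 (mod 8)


Moduli 21, 4, 8 are not pairwise coprime, so CRT works modulo lcm(m_i) when all pairwise compatibility conditions hold.
Pairwise compatibility: gcd(m_i, m_j) must divide a_i - a_j for every pair.
Merge one congruence at a time:
  Start: x ≡ 8 (mod 21).
  Combine with x ≡ 3 (mod 4): gcd(21, 4) = 1; 3 - 8 = -5, which IS divisible by 1, so compatible.
    Write x = 8 + 21·t and substitute into x ≡ 3 (mod 4): 21·t ≡ 3 − 8 = -5 (mod 4).
    Reduce coefficients mod 4: 1·t ≡ 3 (mod 4).
    So t ≡ 3 (mod 4).
    Then x = 8 + 21·3 = 71, valid modulo lcm(21, 4) = 84: x ≡ 71 (mod 84).
  Combine with x ≡ 3 (mod 8): gcd(84, 8) = 4; 3 - 71 = -68, which IS divisible by 4, so compatible.
    Write x = 71 + 84·t and substitute into x ≡ 3 (mod 8): 84·t ≡ 3 − 71 = -68 (mod 8).
    Divide the congruence (and modulus) by g = 4: 21·t ≡ -17 (mod 2).
    Reduce coefficients mod 2: 1·t ≡ 1 (mod 2).
    So t ≡ 1 (mod 2).
    Then x = 71 + 84·1 = 155, valid modulo lcm(84, 8) = 168: x ≡ 155 (mod 168).
Verify: 155 mod 21 = 8, 155 mod 4 = 3, 155 mod 8 = 3.

x ≡ 155 (mod 168).


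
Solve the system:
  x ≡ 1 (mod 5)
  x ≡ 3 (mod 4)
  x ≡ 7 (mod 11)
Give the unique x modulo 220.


Moduli 5, 4, 11 are pairwise coprime; by CRT there is a unique solution modulo M = 5 · 4 · 11 = 220.
Solve pairwise, accumulating the modulus:
  Start with x ≡ 1 (mod 5).
  Combine with x ≡ 3 (mod 4): since gcd(5, 4) = 1, we get a unique residue mod 20.
    Write x = 1 + 5·t and substitute into x ≡ 3 (mod 4): 5·t ≡ 3 − 1 = 2 (mod 4).
    Reduce coefficients mod 4: 1·t ≡ 2 (mod 4).
    So t ≡ 2 (mod 4).
    Then x = 1 + 5·2 = 11, valid modulo lcm(5, 4) = 20: x ≡ 11 (mod 20).
  Combine with x ≡ 7 (mod 11): since gcd(20, 11) = 1, we get a unique residue mod 220.
    Write x = 11 + 20·t and substitute into x ≡ 7 (mod 11): 20·t ≡ 7 − 11 = -4 (mod 11).
    Reduce coefficients mod 11: 9·t ≡ 7 (mod 11).
    The inverse of 9 mod 11 is 5 (since 9·5 = 45 = 4·11 + 1), so t ≡ 5·7 = 35 ≡ 2 (mod 11).
    Then x = 11 + 20·2 = 51, valid modulo lcm(20, 11) = 220: x ≡ 51 (mod 220).
Verify: 51 mod 5 = 1 ✓, 51 mod 4 = 3 ✓, 51 mod 11 = 7 ✓.

x ≡ 51 (mod 220).


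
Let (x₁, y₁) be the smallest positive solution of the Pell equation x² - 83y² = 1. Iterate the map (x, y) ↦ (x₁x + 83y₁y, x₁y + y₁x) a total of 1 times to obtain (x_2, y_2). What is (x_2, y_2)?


Step 1: Find the fundamental solution (x₁, y₁) of x² - 83y² = 1.
  Expand √83 as a continued fraction. a₀ = ⌊√83⌋ = 9; iterate m_{k+1} = d_k·a_k − m_k, d_{k+1} = (83 − m_{k+1}²)/d_k, a_{k+1} = ⌊(a₀ + m_{k+1})/d_{k+1}⌋ (starting m₀ = 0, d₀ = 1), with convergents p_k = a_k·p_{k-1} + p_{k-2}, q_k = a_k·q_{k-1} + q_{k-2} (p₋₁ = 1, q₋₁ = 0):
  k = 0: a₀ = 9; p₀/q₀ = 9/1; p₀² − 83·q₀² = 81 − 83 = -2.
  k = 1: m = 9, d = 2, a = ⌊(9 + 9)/2⌋ = 9; p/q = (9·9 + 1)/(9·1 + 0) = 82/9; p² − 83·q² = 6724 − 6723 = 1.
  The first convergent with p² − 83·q² = 1 gives the fundamental solution (x₁, y₁) = (82, 9).
Step 2: Apply the recurrence (x_{n+1}, y_{n+1}) = (x₁x_n + 83y₁y_n, x₁y_n + y₁x_n) repeatedly.
  From (x_1, y_1) = (82, 9): x_2 = 82·82 + 83·9·9 = 13447; y_2 = 82·9 + 9·82 = 1476.
Step 3: Verify x_2² - 83·y_2² = 180821809 - 180821808 = 1 (should be 1). ✓

(x_1, y_1) = (82, 9); (x_2, y_2) = (13447, 1476).


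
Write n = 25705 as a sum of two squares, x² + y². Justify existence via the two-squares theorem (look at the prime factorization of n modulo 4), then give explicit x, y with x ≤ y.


Step 1: Factor n = 25705 = 5 · 53 · 97.
Step 2: Check the mod-4 condition on each prime factor: 5 ≡ 1 (mod 4), exponent 1; 53 ≡ 1 (mod 4), exponent 1; 97 ≡ 1 (mod 4), exponent 1.
All primes ≡ 3 (mod 4) appear to even exponent (or don't appear), so by the two-squares theorem n IS expressible as a sum of two squares.
Step 3: Build a representation. Here n = 5 · 53 · 97 is a product of primes ≡ 1 (mod 4). Each prime p ≡ 1 (mod 4) is itself a sum of two squares; find a² by testing p − a² for a perfect square:
  5: 5 − 1² = 4 = 2² ⇒ 5 = 1² + 2².
  53: 53 − 1² = 52, 53 − 2² = 49 = 7² ⇒ 53 = 2² + 7².
  97: 97 − 1² = 96, 97 − 2² = 93, 97 − 3² = 88, 97 − 4² = 81 = 9² ⇒ 97 = 4² + 9².
  Combine using the Brahmagupta–Fibonacci identity (a² + b²)(c² + d²) = (ac − bd)² + (ad + bc)² = (ac + bd)² + (ad − bc)²:
  5 · 53 = 265: from (1² + 2²)(2² + 7²), take (1·2 − 2·7, 1·7 + 2·2) = (2 − 14, 7 + 4) = (-12, 11); dropping signs (only squares matter) gives (12, 11); check 12² + 11² = 144 + 121 = 265 ✓.
  265 · 97 = 25705: from (12² + 11²)(4² + 9²), take (12·4 − 11·9, 12·9 + 11·4) = (48 − 99, 108 + 44) = (-51, 152); dropping signs (only squares matter) gives (51, 152); check 51² + 152² = 2601 + 23104 = 25705 ✓.
Step 4: Order so x ≤ y and verify: 51² + 152² = 2601 + 23104 = 25705 = n. ✓

n = 25705 = 51² + 152² (one valid representation with x ≤ y).


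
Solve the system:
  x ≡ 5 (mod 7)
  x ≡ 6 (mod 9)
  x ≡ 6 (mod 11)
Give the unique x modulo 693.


Moduli 7, 9, 11 are pairwise coprime; by CRT there is a unique solution modulo M = 7 · 9 · 11 = 693.
Solve pairwise, accumulating the modulus:
  Start with x ≡ 5 (mod 7).
  Combine with x ≡ 6 (mod 9): since gcd(7, 9) = 1, we get a unique residue mod 63.
    Write x = 5 + 7·t and substitute into x ≡ 6 (mod 9): 7·t ≡ 6 − 5 = 1 (mod 9).
    The inverse of 7 mod 9 is 4 (since 7·4 = 28 = 3·9 + 1), so t ≡ 4·1 = 4 ≡ 4 (mod 9).
    Then x = 5 + 7·4 = 33, valid modulo lcm(7, 9) = 63: x ≡ 33 (mod 63).
  Combine with x ≡ 6 (mod 11): since gcd(63, 11) = 1, we get a unique residue mod 693.
    Write x = 33 + 63·t and substitute into x ≡ 6 (mod 11): 63·t ≡ 6 − 33 = -27 (mod 11).
    Reduce coefficients mod 11: 8·t ≡ 6 (mod 11).
    The inverse of 8 mod 11 is 7 (since 8·7 = 56 = 5·11 + 1), so t ≡ 7·6 = 42 ≡ 9 (mod 11).
    Then x = 33 + 63·9 = 600, valid modulo lcm(63, 11) = 693: x ≡ 600 (mod 693).
Verify: 600 mod 7 = 5 ✓, 600 mod 9 = 6 ✓, 600 mod 11 = 6 ✓.

x ≡ 600 (mod 693).


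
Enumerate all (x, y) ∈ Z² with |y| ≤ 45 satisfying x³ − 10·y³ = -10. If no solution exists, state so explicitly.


The equation is x³ - 10y³ = -10. For fixed y, x³ = 10·y³ − 10, so a solution requires the RHS to be a perfect cube.
Strategy: iterate y from -45 to 45, compute RHS = 10·y³ − 10, and check whether it is a (positive or negative) perfect cube.
Check small values of y:
  y = 0: RHS = -10 is not a perfect cube.
  y = 1: RHS = 0 = (0)³ ⇒ x = 0 works.
  y = -1: RHS = -20 is not a perfect cube.
  y = 2: RHS = 70 is not a perfect cube.
  y = -2: RHS = -90 is not a perfect cube.
  y = 3: RHS = 260 is not a perfect cube.
  y = -3: RHS = -280 is not a perfect cube.
Continuing the search up to |y| = 45 finds no further solutions beyond those listed.
Collected solutions: (0, 1).

Solutions (with |y| ≤ 45): (0, 1).


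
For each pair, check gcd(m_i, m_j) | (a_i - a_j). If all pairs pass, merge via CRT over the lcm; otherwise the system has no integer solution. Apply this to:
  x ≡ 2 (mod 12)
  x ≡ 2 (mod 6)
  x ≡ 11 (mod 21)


Moduli 12, 6, 21 are not pairwise coprime, so CRT works modulo lcm(m_i) when all pairwise compatibility conditions hold.
Pairwise compatibility: gcd(m_i, m_j) must divide a_i - a_j for every pair.
Merge one congruence at a time:
  Start: x ≡ 2 (mod 12).
  Combine with x ≡ 2 (mod 6): gcd(12, 6) = 6; 2 - 2 = 0, which IS divisible by 6, so compatible.
    Write x = 2 + 12·t and substitute into x ≡ 2 (mod 6): 12·t ≡ 2 − 2 = 0 (mod 6).
    Divide the congruence (and modulus) by g = 6: 2·t ≡ 0 (mod 1).
    Modulo 1 every t works; take t = 0.
    Then x = 2 + 12·0 = 2, valid modulo lcm(12, 6) = 12: x ≡ 2 (mod 12).
  Combine with x ≡ 11 (mod 21): gcd(12, 21) = 3; 11 - 2 = 9, which IS divisible by 3, so compatible.
    Write x = 2 + 12·t and substitute into x ≡ 11 (mod 21): 12·t ≡ 11 − 2 = 9 (mod 21).
    Divide the congruence (and modulus) by g = 3: 4·t ≡ 3 (mod 7).
    The inverse of 4 mod 7 is 2 (since 4·2 = 8 = 1·7 + 1), so t ≡ 2·3 = 6 ≡ 6 (mod 7).
    Then x = 2 + 12·6 = 74, valid modulo lcm(12, 21) = 84: x ≡ 74 (mod 84).
Verify: 74 mod 12 = 2, 74 mod 6 = 2, 74 mod 21 = 11.

x ≡ 74 (mod 84).


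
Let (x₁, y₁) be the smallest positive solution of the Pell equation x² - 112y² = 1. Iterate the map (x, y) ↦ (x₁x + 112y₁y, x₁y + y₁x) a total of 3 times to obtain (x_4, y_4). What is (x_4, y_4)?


Step 1: Find the fundamental solution (x₁, y₁) of x² - 112y² = 1.
  Expand √112 as a continued fraction. a₀ = ⌊√112⌋ = 10; iterate m_{k+1} = d_k·a_k − m_k, d_{k+1} = (112 − m_{k+1}²)/d_k, a_{k+1} = ⌊(a₀ + m_{k+1})/d_{k+1}⌋ (starting m₀ = 0, d₀ = 1), with convergents p_k = a_k·p_{k-1} + p_{k-2}, q_k = a_k·q_{k-1} + q_{k-2} (p₋₁ = 1, q₋₁ = 0):
  k = 0: a₀ = 10; p₀/q₀ = 10/1; p₀² − 112·q₀² = 100 − 112 = -12.
  k = 1: m = 10, d = 12, a = ⌊(10 + 10)/12⌋ = 1; p/q = (1·10 + 1)/(1·1 + 0) = 11/1; p² − 112·q² = 121 − 112 = 9.
  k = 2: m = 2, d = 9, a = ⌊(10 + 2)/9⌋ = 1; p/q = (1·11 + 10)/(1·1 + 1) = 21/2; p² − 112·q² = 441 − 448 = -7.
  k = 3: m = 7, d = 7, a = ⌊(10 + 7)/7⌋ = 2; p/q = (2·21 + 11)/(2·2 + 1) = 53/5; p² − 112·q² = 2809 − 2800 = 9.
  k = 4: m = 7, d = 9, a = ⌊(10 + 7)/9⌋ = 1; p/q = (1·53 + 21)/(1·5 + 2) = 74/7; p² − 112·q² = 5476 − 5488 = -12.
  k = 5: m = 2, d = 12, a = ⌊(10 + 2)/12⌋ = 1; p/q = (1·74 + 53)/(1·7 + 5) = 127/12; p² − 112·q² = 16129 − 16128 = 1.
  The first convergent with p² − 112·q² = 1 gives the fundamental solution (x₁, y₁) = (127, 12).
Step 2: Apply the recurrence (x_{n+1}, y_{n+1}) = (x₁x_n + 112y₁y_n, x₁y_n + y₁x_n) repeatedly.
  From (x_1, y_1) = (127, 12): x_2 = 127·127 + 112·12·12 = 32257; y_2 = 127·12 + 12·127 = 3048.
  From (x_2, y_2) = (32257, 3048): x_3 = 127·32257 + 112·12·3048 = 8193151; y_3 = 127·3048 + 12·32257 = 774180.
  From (x_3, y_3) = (8193151, 774180): x_4 = 127·8193151 + 112·12·774180 = 2081028097; y_4 = 127·774180 + 12·8193151 = 196638672.
Step 3: Verify x_4² - 112·y_4² = 4330677940503441409 - 4330677940503441408 = 1 (should be 1). ✓

(x_1, y_1) = (127, 12); (x_4, y_4) = (2081028097, 196638672).
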